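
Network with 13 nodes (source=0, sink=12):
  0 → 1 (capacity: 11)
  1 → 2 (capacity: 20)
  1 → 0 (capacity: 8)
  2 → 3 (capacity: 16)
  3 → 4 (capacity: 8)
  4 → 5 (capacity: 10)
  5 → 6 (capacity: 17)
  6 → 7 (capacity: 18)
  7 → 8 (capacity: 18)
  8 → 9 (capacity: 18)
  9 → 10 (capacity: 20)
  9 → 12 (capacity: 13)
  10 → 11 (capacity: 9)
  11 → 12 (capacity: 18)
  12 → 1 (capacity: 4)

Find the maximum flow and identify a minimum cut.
Max flow = 8, Min cut edges: (3,4)

Maximum flow: 8
Minimum cut: (3,4)
Partition: S = [0, 1, 2, 3], T = [4, 5, 6, 7, 8, 9, 10, 11, 12]

Max-flow min-cut theorem verified: both equal 8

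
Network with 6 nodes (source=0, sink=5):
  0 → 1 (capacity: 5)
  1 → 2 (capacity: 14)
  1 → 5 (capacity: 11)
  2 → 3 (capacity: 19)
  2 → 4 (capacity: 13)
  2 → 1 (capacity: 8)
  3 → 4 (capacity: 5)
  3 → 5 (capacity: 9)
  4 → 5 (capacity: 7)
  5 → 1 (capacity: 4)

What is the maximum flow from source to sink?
Maximum flow = 5

Max flow: 5

Flow assignment:
  0 → 1: 5/5
  1 → 5: 5/11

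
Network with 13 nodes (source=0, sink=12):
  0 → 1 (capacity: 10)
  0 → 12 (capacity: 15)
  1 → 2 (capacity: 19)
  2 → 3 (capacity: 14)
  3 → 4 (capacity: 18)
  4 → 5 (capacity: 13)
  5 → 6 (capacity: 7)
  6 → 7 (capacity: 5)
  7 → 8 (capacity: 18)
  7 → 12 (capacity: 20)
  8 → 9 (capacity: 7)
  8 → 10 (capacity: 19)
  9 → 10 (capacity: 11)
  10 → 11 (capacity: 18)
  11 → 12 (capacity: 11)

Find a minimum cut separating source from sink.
Min cut value = 20, edges: (0,12), (6,7)

Min cut value: 20
Partition: S = [0, 1, 2, 3, 4, 5, 6], T = [7, 8, 9, 10, 11, 12]
Cut edges: (0,12), (6,7)

By max-flow min-cut theorem, max flow = min cut = 20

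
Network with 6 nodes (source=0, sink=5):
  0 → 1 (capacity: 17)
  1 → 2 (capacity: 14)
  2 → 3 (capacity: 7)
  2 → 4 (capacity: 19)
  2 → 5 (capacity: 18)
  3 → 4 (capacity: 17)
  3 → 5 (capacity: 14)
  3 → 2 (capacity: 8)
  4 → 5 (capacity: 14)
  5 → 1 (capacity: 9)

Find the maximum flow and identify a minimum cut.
Max flow = 14, Min cut edges: (1,2)

Maximum flow: 14
Minimum cut: (1,2)
Partition: S = [0, 1], T = [2, 3, 4, 5]

Max-flow min-cut theorem verified: both equal 14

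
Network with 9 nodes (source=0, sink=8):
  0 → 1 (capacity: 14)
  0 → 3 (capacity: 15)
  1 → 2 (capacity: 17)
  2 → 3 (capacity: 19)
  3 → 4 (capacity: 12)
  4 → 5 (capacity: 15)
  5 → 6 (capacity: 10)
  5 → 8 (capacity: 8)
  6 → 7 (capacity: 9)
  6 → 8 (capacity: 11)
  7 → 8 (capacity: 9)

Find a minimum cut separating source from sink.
Min cut value = 12, edges: (3,4)

Min cut value: 12
Partition: S = [0, 1, 2, 3], T = [4, 5, 6, 7, 8]
Cut edges: (3,4)

By max-flow min-cut theorem, max flow = min cut = 12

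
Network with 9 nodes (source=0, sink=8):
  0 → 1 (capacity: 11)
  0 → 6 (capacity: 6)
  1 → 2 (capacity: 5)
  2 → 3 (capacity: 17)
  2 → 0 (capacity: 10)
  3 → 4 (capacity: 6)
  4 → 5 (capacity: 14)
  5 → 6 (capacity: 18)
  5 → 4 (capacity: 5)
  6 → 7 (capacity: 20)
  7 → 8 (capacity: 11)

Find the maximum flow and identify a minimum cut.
Max flow = 11, Min cut edges: (7,8)

Maximum flow: 11
Minimum cut: (7,8)
Partition: S = [0, 1, 2, 3, 4, 5, 6, 7], T = [8]

Max-flow min-cut theorem verified: both equal 11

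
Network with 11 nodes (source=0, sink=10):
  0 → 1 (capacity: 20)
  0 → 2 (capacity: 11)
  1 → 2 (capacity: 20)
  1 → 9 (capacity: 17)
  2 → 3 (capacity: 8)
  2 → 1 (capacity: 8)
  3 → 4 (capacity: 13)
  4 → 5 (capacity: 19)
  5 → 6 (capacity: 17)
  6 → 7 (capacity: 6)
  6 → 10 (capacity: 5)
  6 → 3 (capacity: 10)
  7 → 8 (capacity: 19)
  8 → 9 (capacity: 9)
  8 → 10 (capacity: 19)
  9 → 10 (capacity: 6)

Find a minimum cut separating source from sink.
Min cut value = 14, edges: (2,3), (9,10)

Min cut value: 14
Partition: S = [0, 1, 2, 9], T = [3, 4, 5, 6, 7, 8, 10]
Cut edges: (2,3), (9,10)

By max-flow min-cut theorem, max flow = min cut = 14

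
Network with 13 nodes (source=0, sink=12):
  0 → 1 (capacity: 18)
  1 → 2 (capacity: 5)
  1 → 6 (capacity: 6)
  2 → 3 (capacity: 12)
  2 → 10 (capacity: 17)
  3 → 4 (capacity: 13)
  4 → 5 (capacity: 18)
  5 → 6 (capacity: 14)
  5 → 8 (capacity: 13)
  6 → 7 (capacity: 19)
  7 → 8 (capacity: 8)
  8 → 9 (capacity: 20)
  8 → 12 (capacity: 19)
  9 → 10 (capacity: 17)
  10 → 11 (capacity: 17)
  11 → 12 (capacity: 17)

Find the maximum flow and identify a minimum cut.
Max flow = 11, Min cut edges: (1,2), (1,6)

Maximum flow: 11
Minimum cut: (1,2), (1,6)
Partition: S = [0, 1], T = [2, 3, 4, 5, 6, 7, 8, 9, 10, 11, 12]

Max-flow min-cut theorem verified: both equal 11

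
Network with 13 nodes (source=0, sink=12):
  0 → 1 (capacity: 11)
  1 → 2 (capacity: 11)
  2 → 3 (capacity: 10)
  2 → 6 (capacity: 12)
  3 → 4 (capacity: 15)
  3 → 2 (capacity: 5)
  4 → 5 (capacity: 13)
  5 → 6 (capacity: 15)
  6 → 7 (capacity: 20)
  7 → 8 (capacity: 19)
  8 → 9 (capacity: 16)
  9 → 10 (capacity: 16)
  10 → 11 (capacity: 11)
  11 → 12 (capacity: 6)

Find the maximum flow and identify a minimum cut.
Max flow = 6, Min cut edges: (11,12)

Maximum flow: 6
Minimum cut: (11,12)
Partition: S = [0, 1, 2, 3, 4, 5, 6, 7, 8, 9, 10, 11], T = [12]

Max-flow min-cut theorem verified: both equal 6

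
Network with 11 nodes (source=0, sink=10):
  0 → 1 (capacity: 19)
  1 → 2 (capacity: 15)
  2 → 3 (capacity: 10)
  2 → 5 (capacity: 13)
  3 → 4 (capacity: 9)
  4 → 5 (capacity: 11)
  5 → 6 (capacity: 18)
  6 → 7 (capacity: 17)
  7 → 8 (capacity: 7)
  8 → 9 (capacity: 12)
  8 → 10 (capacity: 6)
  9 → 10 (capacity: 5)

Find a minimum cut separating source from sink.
Min cut value = 7, edges: (7,8)

Min cut value: 7
Partition: S = [0, 1, 2, 3, 4, 5, 6, 7], T = [8, 9, 10]
Cut edges: (7,8)

By max-flow min-cut theorem, max flow = min cut = 7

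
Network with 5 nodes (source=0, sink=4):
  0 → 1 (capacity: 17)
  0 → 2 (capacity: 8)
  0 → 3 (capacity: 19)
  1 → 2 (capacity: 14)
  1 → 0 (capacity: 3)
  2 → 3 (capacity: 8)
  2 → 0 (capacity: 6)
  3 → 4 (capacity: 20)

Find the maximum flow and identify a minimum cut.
Max flow = 20, Min cut edges: (3,4)

Maximum flow: 20
Minimum cut: (3,4)
Partition: S = [0, 1, 2, 3], T = [4]

Max-flow min-cut theorem verified: both equal 20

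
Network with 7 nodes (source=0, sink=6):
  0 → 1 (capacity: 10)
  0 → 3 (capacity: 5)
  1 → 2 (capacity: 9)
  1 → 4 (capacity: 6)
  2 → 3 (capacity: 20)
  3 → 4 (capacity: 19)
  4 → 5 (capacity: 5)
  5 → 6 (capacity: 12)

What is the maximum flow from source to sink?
Maximum flow = 5

Max flow: 5

Flow assignment:
  0 → 1: 5/10
  1 → 4: 5/6
  4 → 5: 5/5
  5 → 6: 5/12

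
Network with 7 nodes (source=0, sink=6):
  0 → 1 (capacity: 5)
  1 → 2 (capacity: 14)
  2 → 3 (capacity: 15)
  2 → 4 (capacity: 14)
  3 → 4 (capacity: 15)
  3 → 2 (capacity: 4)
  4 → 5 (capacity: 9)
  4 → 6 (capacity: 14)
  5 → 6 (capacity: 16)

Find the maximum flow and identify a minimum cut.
Max flow = 5, Min cut edges: (0,1)

Maximum flow: 5
Minimum cut: (0,1)
Partition: S = [0], T = [1, 2, 3, 4, 5, 6]

Max-flow min-cut theorem verified: both equal 5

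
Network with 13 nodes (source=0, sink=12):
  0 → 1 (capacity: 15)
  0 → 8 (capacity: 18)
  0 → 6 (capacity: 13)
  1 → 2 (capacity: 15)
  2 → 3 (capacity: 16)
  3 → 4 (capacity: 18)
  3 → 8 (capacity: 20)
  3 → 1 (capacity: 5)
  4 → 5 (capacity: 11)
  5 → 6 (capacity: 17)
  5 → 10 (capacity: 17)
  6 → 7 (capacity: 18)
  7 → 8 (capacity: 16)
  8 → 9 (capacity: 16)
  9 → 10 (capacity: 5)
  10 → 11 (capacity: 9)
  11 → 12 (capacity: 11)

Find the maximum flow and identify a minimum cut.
Max flow = 9, Min cut edges: (10,11)

Maximum flow: 9
Minimum cut: (10,11)
Partition: S = [0, 1, 2, 3, 4, 5, 6, 7, 8, 9, 10], T = [11, 12]

Max-flow min-cut theorem verified: both equal 9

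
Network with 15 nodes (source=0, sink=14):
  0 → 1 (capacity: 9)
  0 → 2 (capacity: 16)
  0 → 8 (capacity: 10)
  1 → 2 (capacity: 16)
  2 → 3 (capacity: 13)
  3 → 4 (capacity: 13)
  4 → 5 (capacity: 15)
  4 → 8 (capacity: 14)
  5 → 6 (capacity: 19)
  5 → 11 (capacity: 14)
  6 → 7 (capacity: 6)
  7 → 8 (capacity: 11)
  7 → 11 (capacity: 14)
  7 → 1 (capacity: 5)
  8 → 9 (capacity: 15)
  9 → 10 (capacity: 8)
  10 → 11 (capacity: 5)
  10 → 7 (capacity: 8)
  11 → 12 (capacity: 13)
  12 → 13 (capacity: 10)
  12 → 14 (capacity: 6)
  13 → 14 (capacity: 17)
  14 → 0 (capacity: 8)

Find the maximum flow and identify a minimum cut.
Max flow = 13, Min cut edges: (11,12)

Maximum flow: 13
Minimum cut: (11,12)
Partition: S = [0, 1, 2, 3, 4, 5, 6, 7, 8, 9, 10, 11], T = [12, 13, 14]

Max-flow min-cut theorem verified: both equal 13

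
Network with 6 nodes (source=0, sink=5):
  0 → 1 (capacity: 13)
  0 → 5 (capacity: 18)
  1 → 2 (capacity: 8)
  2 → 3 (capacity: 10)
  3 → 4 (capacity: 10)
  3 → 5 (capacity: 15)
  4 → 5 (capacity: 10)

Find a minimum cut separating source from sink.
Min cut value = 26, edges: (0,5), (1,2)

Min cut value: 26
Partition: S = [0, 1], T = [2, 3, 4, 5]
Cut edges: (0,5), (1,2)

By max-flow min-cut theorem, max flow = min cut = 26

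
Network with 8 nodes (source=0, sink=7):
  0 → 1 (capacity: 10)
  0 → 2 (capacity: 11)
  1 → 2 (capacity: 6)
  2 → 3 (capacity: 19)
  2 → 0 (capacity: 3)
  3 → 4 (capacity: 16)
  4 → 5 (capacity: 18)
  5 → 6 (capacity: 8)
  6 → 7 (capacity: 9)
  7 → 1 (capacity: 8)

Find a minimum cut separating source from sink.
Min cut value = 8, edges: (5,6)

Min cut value: 8
Partition: S = [0, 1, 2, 3, 4, 5], T = [6, 7]
Cut edges: (5,6)

By max-flow min-cut theorem, max flow = min cut = 8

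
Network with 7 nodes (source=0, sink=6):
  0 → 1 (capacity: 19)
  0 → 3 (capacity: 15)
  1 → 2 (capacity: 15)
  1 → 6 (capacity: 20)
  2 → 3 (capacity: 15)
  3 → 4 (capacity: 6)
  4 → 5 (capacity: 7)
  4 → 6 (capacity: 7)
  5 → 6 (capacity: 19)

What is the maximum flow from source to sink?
Maximum flow = 25

Max flow: 25

Flow assignment:
  0 → 1: 19/19
  0 → 3: 6/15
  1 → 6: 19/20
  3 → 4: 6/6
  4 → 6: 6/7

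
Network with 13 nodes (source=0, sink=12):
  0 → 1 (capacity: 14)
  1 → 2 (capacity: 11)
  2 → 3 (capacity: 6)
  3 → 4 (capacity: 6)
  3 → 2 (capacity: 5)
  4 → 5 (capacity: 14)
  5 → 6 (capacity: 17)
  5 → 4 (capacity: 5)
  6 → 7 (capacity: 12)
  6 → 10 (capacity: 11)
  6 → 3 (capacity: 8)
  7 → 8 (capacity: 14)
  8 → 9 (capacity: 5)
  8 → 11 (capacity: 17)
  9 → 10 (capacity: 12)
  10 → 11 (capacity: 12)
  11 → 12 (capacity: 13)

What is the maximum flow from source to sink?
Maximum flow = 6

Max flow: 6

Flow assignment:
  0 → 1: 6/14
  1 → 2: 6/11
  2 → 3: 6/6
  3 → 4: 6/6
  4 → 5: 6/14
  5 → 6: 6/17
  6 → 10: 6/11
  10 → 11: 6/12
  11 → 12: 6/13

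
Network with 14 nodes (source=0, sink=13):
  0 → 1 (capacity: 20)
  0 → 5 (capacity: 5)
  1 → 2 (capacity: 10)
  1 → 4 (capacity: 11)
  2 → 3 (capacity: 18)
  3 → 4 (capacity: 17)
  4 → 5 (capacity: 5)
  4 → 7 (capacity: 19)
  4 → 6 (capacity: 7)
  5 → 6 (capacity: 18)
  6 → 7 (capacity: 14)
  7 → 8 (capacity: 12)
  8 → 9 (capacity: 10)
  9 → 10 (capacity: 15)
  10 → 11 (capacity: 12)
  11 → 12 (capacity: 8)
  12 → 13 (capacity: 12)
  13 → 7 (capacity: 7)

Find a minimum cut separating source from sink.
Min cut value = 8, edges: (11,12)

Min cut value: 8
Partition: S = [0, 1, 2, 3, 4, 5, 6, 7, 8, 9, 10, 11], T = [12, 13]
Cut edges: (11,12)

By max-flow min-cut theorem, max flow = min cut = 8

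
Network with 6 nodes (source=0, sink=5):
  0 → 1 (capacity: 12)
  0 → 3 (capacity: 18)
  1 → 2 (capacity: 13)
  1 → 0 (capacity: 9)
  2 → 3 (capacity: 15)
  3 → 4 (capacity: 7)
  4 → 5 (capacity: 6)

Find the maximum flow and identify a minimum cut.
Max flow = 6, Min cut edges: (4,5)

Maximum flow: 6
Minimum cut: (4,5)
Partition: S = [0, 1, 2, 3, 4], T = [5]

Max-flow min-cut theorem verified: both equal 6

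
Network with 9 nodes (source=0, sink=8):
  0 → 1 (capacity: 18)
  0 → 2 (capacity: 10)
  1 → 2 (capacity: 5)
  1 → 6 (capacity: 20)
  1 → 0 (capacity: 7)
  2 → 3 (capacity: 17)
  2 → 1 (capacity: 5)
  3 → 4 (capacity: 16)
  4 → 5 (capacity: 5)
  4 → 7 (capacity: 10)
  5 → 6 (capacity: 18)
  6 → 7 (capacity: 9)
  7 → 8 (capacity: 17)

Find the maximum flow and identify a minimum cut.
Max flow = 17, Min cut edges: (7,8)

Maximum flow: 17
Minimum cut: (7,8)
Partition: S = [0, 1, 2, 3, 4, 5, 6, 7], T = [8]

Max-flow min-cut theorem verified: both equal 17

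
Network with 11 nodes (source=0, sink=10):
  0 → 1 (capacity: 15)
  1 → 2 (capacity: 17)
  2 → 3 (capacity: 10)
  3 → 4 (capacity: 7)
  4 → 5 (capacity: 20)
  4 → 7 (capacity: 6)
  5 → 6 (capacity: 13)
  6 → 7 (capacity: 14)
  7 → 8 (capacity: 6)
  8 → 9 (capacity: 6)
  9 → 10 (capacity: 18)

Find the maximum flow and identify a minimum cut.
Max flow = 6, Min cut edges: (8,9)

Maximum flow: 6
Minimum cut: (8,9)
Partition: S = [0, 1, 2, 3, 4, 5, 6, 7, 8], T = [9, 10]

Max-flow min-cut theorem verified: both equal 6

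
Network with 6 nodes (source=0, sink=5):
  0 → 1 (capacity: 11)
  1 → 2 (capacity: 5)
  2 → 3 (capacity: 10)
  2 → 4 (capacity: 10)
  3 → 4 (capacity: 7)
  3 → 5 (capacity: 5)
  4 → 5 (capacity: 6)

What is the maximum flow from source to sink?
Maximum flow = 5

Max flow: 5

Flow assignment:
  0 → 1: 5/11
  1 → 2: 5/5
  2 → 3: 5/10
  3 → 5: 5/5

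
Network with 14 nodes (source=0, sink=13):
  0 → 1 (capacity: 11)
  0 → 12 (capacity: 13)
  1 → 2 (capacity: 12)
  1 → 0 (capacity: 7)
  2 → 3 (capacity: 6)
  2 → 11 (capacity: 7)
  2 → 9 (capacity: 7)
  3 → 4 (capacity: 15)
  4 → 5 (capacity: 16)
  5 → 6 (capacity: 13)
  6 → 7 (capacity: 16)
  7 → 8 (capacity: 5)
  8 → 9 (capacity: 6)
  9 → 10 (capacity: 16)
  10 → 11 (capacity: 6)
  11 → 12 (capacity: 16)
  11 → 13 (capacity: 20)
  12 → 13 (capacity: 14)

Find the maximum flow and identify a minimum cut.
Max flow = 24, Min cut edges: (0,1), (0,12)

Maximum flow: 24
Minimum cut: (0,1), (0,12)
Partition: S = [0], T = [1, 2, 3, 4, 5, 6, 7, 8, 9, 10, 11, 12, 13]

Max-flow min-cut theorem verified: both equal 24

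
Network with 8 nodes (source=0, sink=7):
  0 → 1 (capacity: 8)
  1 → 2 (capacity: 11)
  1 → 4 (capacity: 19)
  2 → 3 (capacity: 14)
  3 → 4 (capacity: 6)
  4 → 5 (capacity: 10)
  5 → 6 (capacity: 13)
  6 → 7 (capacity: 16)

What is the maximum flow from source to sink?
Maximum flow = 8

Max flow: 8

Flow assignment:
  0 → 1: 8/8
  1 → 4: 8/19
  4 → 5: 8/10
  5 → 6: 8/13
  6 → 7: 8/16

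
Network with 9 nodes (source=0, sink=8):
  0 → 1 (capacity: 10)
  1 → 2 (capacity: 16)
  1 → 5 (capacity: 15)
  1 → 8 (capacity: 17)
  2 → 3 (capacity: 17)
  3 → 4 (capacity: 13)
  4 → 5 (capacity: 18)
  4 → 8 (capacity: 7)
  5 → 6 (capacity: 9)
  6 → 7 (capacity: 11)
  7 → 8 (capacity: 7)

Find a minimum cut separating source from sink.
Min cut value = 10, edges: (0,1)

Min cut value: 10
Partition: S = [0], T = [1, 2, 3, 4, 5, 6, 7, 8]
Cut edges: (0,1)

By max-flow min-cut theorem, max flow = min cut = 10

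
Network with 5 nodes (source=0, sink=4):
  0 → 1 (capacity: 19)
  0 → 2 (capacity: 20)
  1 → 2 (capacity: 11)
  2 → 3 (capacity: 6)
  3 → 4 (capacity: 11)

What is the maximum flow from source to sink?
Maximum flow = 6

Max flow: 6

Flow assignment:
  0 → 1: 6/19
  1 → 2: 6/11
  2 → 3: 6/6
  3 → 4: 6/11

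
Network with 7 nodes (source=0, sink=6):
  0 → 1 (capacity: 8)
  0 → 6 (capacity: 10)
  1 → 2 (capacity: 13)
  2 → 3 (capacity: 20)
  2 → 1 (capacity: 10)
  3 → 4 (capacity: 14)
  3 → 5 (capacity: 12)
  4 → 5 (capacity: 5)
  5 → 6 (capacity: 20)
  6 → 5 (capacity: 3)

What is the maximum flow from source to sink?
Maximum flow = 18

Max flow: 18

Flow assignment:
  0 → 1: 8/8
  0 → 6: 10/10
  1 → 2: 8/13
  2 → 3: 8/20
  3 → 5: 8/12
  5 → 6: 8/20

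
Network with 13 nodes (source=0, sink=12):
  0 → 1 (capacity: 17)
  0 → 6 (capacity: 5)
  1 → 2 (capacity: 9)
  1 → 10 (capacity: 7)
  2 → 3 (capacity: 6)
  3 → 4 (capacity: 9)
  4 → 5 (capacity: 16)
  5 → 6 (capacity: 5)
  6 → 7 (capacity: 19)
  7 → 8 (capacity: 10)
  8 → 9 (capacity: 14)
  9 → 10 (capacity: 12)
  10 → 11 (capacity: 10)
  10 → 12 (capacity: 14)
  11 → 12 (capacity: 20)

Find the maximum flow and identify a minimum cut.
Max flow = 17, Min cut edges: (1,10), (7,8)

Maximum flow: 17
Minimum cut: (1,10), (7,8)
Partition: S = [0, 1, 2, 3, 4, 5, 6, 7], T = [8, 9, 10, 11, 12]

Max-flow min-cut theorem verified: both equal 17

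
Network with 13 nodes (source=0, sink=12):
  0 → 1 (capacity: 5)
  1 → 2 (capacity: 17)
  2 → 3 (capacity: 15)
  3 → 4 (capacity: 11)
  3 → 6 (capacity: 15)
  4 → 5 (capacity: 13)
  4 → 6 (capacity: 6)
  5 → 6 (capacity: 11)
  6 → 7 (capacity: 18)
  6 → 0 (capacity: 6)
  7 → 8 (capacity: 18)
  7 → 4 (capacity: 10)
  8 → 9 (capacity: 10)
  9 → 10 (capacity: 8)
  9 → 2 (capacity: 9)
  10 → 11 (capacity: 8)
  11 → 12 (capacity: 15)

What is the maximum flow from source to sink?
Maximum flow = 5

Max flow: 5

Flow assignment:
  0 → 1: 5/5
  1 → 2: 5/17
  2 → 3: 5/15
  3 → 6: 5/15
  6 → 7: 5/18
  7 → 8: 5/18
  8 → 9: 5/10
  9 → 10: 5/8
  10 → 11: 5/8
  11 → 12: 5/15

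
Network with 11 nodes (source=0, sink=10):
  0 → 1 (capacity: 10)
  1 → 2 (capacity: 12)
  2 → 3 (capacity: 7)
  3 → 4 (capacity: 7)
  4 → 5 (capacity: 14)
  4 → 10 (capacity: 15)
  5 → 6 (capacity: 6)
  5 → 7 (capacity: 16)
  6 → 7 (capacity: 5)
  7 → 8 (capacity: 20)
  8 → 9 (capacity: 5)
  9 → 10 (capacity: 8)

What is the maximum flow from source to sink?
Maximum flow = 7

Max flow: 7

Flow assignment:
  0 → 1: 7/10
  1 → 2: 7/12
  2 → 3: 7/7
  3 → 4: 7/7
  4 → 10: 7/15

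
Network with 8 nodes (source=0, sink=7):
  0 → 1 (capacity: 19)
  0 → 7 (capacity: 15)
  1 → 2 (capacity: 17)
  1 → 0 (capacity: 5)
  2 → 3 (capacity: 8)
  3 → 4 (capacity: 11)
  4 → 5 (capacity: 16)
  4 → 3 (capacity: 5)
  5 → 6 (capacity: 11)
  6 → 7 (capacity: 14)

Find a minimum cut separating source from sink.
Min cut value = 23, edges: (0,7), (2,3)

Min cut value: 23
Partition: S = [0, 1, 2], T = [3, 4, 5, 6, 7]
Cut edges: (0,7), (2,3)

By max-flow min-cut theorem, max flow = min cut = 23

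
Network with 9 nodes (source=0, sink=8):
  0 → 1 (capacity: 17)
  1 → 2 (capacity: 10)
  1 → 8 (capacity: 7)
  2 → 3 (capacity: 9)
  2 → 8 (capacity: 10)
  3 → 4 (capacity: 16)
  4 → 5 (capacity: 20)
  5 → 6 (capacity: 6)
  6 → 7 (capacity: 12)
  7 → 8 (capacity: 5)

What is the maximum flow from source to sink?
Maximum flow = 17

Max flow: 17

Flow assignment:
  0 → 1: 17/17
  1 → 2: 10/10
  1 → 8: 7/7
  2 → 8: 10/10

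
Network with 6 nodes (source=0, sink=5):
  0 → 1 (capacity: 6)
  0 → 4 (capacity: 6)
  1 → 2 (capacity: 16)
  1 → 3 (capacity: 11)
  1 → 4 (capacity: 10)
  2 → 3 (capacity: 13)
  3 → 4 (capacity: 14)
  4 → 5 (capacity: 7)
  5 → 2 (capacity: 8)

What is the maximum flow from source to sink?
Maximum flow = 7

Max flow: 7

Flow assignment:
  0 → 1: 1/6
  0 → 4: 6/6
  1 → 4: 1/10
  4 → 5: 7/7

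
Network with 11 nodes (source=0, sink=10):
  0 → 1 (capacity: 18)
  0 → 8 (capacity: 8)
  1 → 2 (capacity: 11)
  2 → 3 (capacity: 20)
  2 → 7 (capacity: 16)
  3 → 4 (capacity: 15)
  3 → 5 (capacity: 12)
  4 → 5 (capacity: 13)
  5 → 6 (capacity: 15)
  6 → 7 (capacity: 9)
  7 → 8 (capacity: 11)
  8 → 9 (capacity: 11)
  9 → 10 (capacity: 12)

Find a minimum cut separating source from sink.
Min cut value = 11, edges: (8,9)

Min cut value: 11
Partition: S = [0, 1, 2, 3, 4, 5, 6, 7, 8], T = [9, 10]
Cut edges: (8,9)

By max-flow min-cut theorem, max flow = min cut = 11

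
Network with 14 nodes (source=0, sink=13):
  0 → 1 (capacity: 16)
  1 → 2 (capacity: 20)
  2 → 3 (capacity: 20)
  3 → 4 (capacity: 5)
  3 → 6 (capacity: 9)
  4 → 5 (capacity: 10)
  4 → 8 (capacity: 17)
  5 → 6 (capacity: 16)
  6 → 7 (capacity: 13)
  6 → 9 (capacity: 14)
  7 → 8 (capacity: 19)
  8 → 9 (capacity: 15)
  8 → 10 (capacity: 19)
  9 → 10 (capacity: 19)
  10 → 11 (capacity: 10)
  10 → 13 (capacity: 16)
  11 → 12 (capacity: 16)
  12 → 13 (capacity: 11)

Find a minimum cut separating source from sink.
Min cut value = 14, edges: (3,4), (3,6)

Min cut value: 14
Partition: S = [0, 1, 2, 3], T = [4, 5, 6, 7, 8, 9, 10, 11, 12, 13]
Cut edges: (3,4), (3,6)

By max-flow min-cut theorem, max flow = min cut = 14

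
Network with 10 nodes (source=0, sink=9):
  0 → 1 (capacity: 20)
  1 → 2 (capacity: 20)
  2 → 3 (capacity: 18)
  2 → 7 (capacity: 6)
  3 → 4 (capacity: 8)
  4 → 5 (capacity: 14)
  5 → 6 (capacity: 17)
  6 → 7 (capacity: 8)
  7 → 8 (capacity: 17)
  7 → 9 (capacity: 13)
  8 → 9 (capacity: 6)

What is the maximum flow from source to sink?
Maximum flow = 14

Max flow: 14

Flow assignment:
  0 → 1: 14/20
  1 → 2: 14/20
  2 → 3: 8/18
  2 → 7: 6/6
  3 → 4: 8/8
  4 → 5: 8/14
  5 → 6: 8/17
  6 → 7: 8/8
  7 → 8: 1/17
  7 → 9: 13/13
  8 → 9: 1/6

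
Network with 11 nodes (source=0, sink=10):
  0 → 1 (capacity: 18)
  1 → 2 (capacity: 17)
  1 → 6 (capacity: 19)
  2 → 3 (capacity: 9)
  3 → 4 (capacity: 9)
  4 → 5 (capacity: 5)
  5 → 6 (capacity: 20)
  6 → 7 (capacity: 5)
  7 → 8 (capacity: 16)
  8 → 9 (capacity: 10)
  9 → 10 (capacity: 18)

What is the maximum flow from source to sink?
Maximum flow = 5

Max flow: 5

Flow assignment:
  0 → 1: 5/18
  1 → 6: 5/19
  6 → 7: 5/5
  7 → 8: 5/16
  8 → 9: 5/10
  9 → 10: 5/18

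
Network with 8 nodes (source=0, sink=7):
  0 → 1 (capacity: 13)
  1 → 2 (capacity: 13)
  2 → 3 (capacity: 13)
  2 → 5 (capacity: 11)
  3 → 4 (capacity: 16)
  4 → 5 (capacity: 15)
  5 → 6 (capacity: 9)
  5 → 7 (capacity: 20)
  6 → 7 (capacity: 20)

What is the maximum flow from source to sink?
Maximum flow = 13

Max flow: 13

Flow assignment:
  0 → 1: 13/13
  1 → 2: 13/13
  2 → 3: 2/13
  2 → 5: 11/11
  3 → 4: 2/16
  4 → 5: 2/15
  5 → 7: 13/20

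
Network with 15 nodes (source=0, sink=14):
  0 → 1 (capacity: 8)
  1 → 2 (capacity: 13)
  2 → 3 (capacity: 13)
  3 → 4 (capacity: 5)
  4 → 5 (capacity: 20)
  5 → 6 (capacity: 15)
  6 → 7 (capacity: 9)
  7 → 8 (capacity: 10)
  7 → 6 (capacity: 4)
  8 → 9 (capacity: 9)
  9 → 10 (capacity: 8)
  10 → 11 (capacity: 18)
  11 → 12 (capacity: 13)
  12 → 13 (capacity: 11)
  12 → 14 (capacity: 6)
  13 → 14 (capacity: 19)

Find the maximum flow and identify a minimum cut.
Max flow = 5, Min cut edges: (3,4)

Maximum flow: 5
Minimum cut: (3,4)
Partition: S = [0, 1, 2, 3], T = [4, 5, 6, 7, 8, 9, 10, 11, 12, 13, 14]

Max-flow min-cut theorem verified: both equal 5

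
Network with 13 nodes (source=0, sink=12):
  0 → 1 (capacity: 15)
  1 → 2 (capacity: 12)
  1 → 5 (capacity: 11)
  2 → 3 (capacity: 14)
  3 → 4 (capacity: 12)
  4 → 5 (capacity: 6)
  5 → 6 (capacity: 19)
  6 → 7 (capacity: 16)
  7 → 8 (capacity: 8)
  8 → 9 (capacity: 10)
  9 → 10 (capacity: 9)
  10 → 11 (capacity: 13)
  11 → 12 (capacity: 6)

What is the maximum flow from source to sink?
Maximum flow = 6

Max flow: 6

Flow assignment:
  0 → 1: 6/15
  1 → 2: 4/12
  1 → 5: 2/11
  2 → 3: 4/14
  3 → 4: 4/12
  4 → 5: 4/6
  5 → 6: 6/19
  6 → 7: 6/16
  7 → 8: 6/8
  8 → 9: 6/10
  9 → 10: 6/9
  10 → 11: 6/13
  11 → 12: 6/6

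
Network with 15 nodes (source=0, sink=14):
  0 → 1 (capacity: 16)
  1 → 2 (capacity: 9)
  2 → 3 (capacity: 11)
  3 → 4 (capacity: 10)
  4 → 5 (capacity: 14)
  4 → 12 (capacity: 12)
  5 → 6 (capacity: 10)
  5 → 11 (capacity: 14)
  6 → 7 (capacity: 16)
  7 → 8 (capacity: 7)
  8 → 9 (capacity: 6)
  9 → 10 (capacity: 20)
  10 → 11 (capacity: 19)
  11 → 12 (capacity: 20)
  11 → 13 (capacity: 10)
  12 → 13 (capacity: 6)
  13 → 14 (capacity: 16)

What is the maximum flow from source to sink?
Maximum flow = 9

Max flow: 9

Flow assignment:
  0 → 1: 9/16
  1 → 2: 9/9
  2 → 3: 9/11
  3 → 4: 9/10
  4 → 5: 3/14
  4 → 12: 6/12
  5 → 11: 3/14
  11 → 13: 3/10
  12 → 13: 6/6
  13 → 14: 9/16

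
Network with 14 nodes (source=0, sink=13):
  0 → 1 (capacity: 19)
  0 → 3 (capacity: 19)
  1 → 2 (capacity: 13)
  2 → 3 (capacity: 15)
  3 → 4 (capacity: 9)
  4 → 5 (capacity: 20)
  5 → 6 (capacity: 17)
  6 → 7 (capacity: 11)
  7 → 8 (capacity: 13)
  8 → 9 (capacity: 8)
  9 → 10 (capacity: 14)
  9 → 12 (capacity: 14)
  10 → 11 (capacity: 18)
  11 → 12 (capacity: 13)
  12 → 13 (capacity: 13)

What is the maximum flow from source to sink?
Maximum flow = 8

Max flow: 8

Flow assignment:
  0 → 1: 8/19
  1 → 2: 8/13
  2 → 3: 8/15
  3 → 4: 8/9
  4 → 5: 8/20
  5 → 6: 8/17
  6 → 7: 8/11
  7 → 8: 8/13
  8 → 9: 8/8
  9 → 12: 8/14
  12 → 13: 8/13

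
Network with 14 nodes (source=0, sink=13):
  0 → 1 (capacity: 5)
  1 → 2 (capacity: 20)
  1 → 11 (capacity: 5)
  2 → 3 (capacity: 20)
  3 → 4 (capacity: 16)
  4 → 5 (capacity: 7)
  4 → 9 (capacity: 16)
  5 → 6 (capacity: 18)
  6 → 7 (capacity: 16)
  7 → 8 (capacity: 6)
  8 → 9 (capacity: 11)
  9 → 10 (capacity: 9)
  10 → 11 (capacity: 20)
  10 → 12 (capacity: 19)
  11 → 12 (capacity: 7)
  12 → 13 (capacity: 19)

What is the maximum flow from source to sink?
Maximum flow = 5

Max flow: 5

Flow assignment:
  0 → 1: 5/5
  1 → 11: 5/5
  11 → 12: 5/7
  12 → 13: 5/19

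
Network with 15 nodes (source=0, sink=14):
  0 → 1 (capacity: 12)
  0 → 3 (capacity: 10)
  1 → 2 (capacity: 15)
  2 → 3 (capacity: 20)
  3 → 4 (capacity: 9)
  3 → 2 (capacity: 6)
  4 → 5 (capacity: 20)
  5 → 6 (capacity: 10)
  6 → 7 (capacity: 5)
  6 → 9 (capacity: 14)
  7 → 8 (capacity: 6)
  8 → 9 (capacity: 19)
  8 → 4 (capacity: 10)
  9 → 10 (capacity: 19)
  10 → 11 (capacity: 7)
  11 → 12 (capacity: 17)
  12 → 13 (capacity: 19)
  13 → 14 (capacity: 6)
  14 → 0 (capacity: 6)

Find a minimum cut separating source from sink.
Min cut value = 6, edges: (13,14)

Min cut value: 6
Partition: S = [0, 1, 2, 3, 4, 5, 6, 7, 8, 9, 10, 11, 12, 13], T = [14]
Cut edges: (13,14)

By max-flow min-cut theorem, max flow = min cut = 6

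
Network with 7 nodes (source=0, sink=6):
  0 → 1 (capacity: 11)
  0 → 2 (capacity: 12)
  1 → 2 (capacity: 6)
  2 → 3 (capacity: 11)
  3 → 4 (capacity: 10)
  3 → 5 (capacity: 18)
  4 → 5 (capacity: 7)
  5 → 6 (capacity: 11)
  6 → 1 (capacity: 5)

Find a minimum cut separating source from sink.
Min cut value = 11, edges: (5,6)

Min cut value: 11
Partition: S = [0, 1, 2, 3, 4, 5], T = [6]
Cut edges: (5,6)

By max-flow min-cut theorem, max flow = min cut = 11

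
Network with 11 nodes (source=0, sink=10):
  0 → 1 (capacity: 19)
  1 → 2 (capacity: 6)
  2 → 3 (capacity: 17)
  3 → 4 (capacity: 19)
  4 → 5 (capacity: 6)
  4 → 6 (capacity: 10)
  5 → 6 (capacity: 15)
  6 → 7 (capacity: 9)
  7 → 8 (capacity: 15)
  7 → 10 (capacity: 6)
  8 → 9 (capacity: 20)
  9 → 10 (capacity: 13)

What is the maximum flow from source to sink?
Maximum flow = 6

Max flow: 6

Flow assignment:
  0 → 1: 6/19
  1 → 2: 6/6
  2 → 3: 6/17
  3 → 4: 6/19
  4 → 6: 6/10
  6 → 7: 6/9
  7 → 10: 6/6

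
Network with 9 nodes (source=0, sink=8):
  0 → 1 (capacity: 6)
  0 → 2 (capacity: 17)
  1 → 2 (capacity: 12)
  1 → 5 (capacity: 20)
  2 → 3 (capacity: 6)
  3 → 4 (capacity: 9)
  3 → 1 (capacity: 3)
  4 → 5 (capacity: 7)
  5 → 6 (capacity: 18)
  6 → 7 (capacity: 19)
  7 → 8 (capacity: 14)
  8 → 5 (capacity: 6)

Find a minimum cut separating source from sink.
Min cut value = 12, edges: (0,1), (2,3)

Min cut value: 12
Partition: S = [0, 2], T = [1, 3, 4, 5, 6, 7, 8]
Cut edges: (0,1), (2,3)

By max-flow min-cut theorem, max flow = min cut = 12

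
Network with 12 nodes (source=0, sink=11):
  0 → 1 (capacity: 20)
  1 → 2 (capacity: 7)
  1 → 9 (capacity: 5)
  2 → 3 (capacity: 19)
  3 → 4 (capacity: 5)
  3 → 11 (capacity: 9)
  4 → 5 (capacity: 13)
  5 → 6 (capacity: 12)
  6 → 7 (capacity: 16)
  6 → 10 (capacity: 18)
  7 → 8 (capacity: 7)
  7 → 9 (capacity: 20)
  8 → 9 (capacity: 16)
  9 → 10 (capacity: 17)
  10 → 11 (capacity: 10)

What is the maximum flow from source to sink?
Maximum flow = 12

Max flow: 12

Flow assignment:
  0 → 1: 12/20
  1 → 2: 7/7
  1 → 9: 5/5
  2 → 3: 7/19
  3 → 11: 7/9
  9 → 10: 5/17
  10 → 11: 5/10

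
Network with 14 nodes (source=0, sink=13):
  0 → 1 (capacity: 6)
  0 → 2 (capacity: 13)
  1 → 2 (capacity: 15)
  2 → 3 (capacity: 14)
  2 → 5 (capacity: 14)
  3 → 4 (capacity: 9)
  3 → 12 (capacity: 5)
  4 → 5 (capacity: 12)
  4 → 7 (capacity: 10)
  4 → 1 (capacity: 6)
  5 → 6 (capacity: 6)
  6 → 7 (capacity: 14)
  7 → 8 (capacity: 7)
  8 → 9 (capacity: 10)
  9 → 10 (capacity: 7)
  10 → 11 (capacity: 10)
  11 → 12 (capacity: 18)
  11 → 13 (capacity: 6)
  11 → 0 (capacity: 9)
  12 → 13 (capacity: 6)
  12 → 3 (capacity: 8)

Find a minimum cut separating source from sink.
Min cut value = 12, edges: (11,13), (12,13)

Min cut value: 12
Partition: S = [0, 1, 2, 3, 4, 5, 6, 7, 8, 9, 10, 11, 12], T = [13]
Cut edges: (11,13), (12,13)

By max-flow min-cut theorem, max flow = min cut = 12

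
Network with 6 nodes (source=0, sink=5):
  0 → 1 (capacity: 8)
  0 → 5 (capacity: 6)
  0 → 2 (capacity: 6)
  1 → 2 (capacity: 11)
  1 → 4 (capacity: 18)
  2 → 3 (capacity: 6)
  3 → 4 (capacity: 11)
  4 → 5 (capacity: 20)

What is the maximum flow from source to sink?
Maximum flow = 20

Max flow: 20

Flow assignment:
  0 → 1: 8/8
  0 → 5: 6/6
  0 → 2: 6/6
  1 → 4: 8/18
  2 → 3: 6/6
  3 → 4: 6/11
  4 → 5: 14/20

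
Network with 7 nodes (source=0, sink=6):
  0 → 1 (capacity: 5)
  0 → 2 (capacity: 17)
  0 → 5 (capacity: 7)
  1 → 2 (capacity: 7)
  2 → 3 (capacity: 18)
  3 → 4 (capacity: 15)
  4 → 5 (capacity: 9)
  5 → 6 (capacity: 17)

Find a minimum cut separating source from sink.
Min cut value = 16, edges: (0,5), (4,5)

Min cut value: 16
Partition: S = [0, 1, 2, 3, 4], T = [5, 6]
Cut edges: (0,5), (4,5)

By max-flow min-cut theorem, max flow = min cut = 16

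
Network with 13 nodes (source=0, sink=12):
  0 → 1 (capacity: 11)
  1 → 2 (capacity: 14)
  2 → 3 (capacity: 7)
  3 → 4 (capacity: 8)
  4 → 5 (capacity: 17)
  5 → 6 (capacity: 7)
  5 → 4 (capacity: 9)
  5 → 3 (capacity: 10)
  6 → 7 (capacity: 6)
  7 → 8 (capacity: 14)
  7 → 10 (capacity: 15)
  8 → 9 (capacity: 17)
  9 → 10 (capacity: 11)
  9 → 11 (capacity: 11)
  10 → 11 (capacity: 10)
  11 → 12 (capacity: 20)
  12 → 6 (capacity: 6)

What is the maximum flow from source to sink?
Maximum flow = 6

Max flow: 6

Flow assignment:
  0 → 1: 6/11
  1 → 2: 6/14
  2 → 3: 6/7
  3 → 4: 7/8
  4 → 5: 7/17
  5 → 6: 6/7
  5 → 3: 1/10
  6 → 7: 6/6
  7 → 10: 6/15
  10 → 11: 6/10
  11 → 12: 6/20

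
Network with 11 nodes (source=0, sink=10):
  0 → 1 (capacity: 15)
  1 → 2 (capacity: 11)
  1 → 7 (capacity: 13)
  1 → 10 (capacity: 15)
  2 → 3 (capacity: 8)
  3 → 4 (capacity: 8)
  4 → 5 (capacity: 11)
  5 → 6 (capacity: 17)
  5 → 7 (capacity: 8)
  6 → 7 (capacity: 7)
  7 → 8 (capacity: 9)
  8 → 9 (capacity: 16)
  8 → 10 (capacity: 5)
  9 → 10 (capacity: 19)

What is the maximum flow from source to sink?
Maximum flow = 15

Max flow: 15

Flow assignment:
  0 → 1: 15/15
  1 → 10: 15/15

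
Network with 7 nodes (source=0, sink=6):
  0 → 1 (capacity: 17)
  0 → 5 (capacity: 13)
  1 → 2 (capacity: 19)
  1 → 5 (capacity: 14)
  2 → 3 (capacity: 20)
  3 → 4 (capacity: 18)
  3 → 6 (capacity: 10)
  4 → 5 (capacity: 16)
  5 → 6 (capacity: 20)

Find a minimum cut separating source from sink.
Min cut value = 30, edges: (3,6), (5,6)

Min cut value: 30
Partition: S = [0, 1, 2, 3, 4, 5], T = [6]
Cut edges: (3,6), (5,6)

By max-flow min-cut theorem, max flow = min cut = 30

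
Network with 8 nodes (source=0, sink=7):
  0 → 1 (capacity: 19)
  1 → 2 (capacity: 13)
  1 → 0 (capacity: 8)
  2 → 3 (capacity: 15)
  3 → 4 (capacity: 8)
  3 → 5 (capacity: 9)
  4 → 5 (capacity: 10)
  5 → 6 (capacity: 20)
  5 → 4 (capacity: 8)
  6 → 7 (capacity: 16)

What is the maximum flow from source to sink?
Maximum flow = 13

Max flow: 13

Flow assignment:
  0 → 1: 13/19
  1 → 2: 13/13
  2 → 3: 13/15
  3 → 4: 4/8
  3 → 5: 9/9
  4 → 5: 4/10
  5 → 6: 13/20
  6 → 7: 13/16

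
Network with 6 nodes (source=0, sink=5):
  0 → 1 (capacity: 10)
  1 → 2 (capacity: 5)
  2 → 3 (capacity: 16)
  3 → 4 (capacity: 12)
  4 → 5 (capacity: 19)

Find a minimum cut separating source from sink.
Min cut value = 5, edges: (1,2)

Min cut value: 5
Partition: S = [0, 1], T = [2, 3, 4, 5]
Cut edges: (1,2)

By max-flow min-cut theorem, max flow = min cut = 5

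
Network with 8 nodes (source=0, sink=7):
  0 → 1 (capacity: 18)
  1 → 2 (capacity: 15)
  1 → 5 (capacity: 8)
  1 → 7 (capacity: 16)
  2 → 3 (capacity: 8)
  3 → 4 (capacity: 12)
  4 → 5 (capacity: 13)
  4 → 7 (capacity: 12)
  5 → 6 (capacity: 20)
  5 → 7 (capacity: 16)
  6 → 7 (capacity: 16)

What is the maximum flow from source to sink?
Maximum flow = 18

Max flow: 18

Flow assignment:
  0 → 1: 18/18
  1 → 5: 2/8
  1 → 7: 16/16
  5 → 7: 2/16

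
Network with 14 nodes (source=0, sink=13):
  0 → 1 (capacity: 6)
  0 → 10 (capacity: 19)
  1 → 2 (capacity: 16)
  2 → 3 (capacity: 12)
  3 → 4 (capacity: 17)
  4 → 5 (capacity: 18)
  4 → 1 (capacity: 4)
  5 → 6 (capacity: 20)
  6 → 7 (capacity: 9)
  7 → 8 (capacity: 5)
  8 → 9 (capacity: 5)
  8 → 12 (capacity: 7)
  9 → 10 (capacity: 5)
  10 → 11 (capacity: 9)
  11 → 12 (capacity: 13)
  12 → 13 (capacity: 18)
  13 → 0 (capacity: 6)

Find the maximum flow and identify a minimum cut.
Max flow = 14, Min cut edges: (7,8), (10,11)

Maximum flow: 14
Minimum cut: (7,8), (10,11)
Partition: S = [0, 1, 2, 3, 4, 5, 6, 7, 9, 10], T = [8, 11, 12, 13]

Max-flow min-cut theorem verified: both equal 14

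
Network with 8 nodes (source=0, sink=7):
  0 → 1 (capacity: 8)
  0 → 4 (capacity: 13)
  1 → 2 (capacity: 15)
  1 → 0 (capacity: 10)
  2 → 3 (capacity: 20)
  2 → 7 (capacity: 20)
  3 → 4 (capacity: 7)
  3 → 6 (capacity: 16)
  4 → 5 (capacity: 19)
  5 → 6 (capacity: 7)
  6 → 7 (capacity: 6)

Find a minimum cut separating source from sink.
Min cut value = 14, edges: (0,1), (6,7)

Min cut value: 14
Partition: S = [0, 3, 4, 5, 6], T = [1, 2, 7]
Cut edges: (0,1), (6,7)

By max-flow min-cut theorem, max flow = min cut = 14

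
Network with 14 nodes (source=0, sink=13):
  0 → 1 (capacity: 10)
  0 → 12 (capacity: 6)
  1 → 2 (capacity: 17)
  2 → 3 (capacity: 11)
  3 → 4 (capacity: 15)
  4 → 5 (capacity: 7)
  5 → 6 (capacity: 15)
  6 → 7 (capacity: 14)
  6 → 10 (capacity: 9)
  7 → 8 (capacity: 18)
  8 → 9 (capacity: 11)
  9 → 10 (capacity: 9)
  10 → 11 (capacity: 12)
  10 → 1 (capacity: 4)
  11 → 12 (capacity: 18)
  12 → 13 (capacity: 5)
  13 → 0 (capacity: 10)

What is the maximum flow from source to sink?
Maximum flow = 5

Max flow: 5

Flow assignment:
  0 → 1: 5/10
  1 → 2: 7/17
  2 → 3: 7/11
  3 → 4: 7/15
  4 → 5: 7/7
  5 → 6: 7/15
  6 → 10: 7/9
  10 → 11: 5/12
  10 → 1: 2/4
  11 → 12: 5/18
  12 → 13: 5/5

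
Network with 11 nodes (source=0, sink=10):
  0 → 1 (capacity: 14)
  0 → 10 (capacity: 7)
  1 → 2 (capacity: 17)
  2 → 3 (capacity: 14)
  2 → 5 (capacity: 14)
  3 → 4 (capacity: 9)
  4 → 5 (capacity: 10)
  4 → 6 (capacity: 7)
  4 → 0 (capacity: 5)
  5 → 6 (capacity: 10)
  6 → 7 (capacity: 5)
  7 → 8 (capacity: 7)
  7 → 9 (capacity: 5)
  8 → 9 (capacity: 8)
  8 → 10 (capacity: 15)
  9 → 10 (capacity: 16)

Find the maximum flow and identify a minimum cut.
Max flow = 12, Min cut edges: (0,10), (6,7)

Maximum flow: 12
Minimum cut: (0,10), (6,7)
Partition: S = [0, 1, 2, 3, 4, 5, 6], T = [7, 8, 9, 10]

Max-flow min-cut theorem verified: both equal 12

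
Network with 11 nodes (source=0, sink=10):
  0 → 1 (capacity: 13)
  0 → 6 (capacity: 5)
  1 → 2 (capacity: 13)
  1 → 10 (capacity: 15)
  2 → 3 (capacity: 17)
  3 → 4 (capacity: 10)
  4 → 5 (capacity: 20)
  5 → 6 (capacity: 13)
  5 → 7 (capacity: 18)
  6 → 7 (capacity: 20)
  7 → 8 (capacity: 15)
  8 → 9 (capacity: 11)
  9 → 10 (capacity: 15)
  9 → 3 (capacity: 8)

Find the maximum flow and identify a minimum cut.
Max flow = 18, Min cut edges: (0,1), (0,6)

Maximum flow: 18
Minimum cut: (0,1), (0,6)
Partition: S = [0], T = [1, 2, 3, 4, 5, 6, 7, 8, 9, 10]

Max-flow min-cut theorem verified: both equal 18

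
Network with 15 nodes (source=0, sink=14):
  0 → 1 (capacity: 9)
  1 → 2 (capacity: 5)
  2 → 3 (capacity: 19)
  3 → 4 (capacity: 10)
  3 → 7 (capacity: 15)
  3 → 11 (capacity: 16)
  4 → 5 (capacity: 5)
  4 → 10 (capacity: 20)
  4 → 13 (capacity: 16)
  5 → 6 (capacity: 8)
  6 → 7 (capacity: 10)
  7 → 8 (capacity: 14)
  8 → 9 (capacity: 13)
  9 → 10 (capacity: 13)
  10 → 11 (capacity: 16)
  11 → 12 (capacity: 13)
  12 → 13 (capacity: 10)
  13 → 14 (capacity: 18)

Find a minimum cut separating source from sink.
Min cut value = 5, edges: (1,2)

Min cut value: 5
Partition: S = [0, 1], T = [2, 3, 4, 5, 6, 7, 8, 9, 10, 11, 12, 13, 14]
Cut edges: (1,2)

By max-flow min-cut theorem, max flow = min cut = 5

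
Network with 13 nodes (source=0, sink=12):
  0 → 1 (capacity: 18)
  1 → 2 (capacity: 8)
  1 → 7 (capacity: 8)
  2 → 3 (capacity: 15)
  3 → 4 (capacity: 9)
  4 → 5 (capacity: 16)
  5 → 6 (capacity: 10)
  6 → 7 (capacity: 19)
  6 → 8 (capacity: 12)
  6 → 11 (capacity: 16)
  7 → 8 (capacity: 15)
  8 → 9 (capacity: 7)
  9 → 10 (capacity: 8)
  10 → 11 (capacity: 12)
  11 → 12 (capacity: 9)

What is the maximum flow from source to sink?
Maximum flow = 9

Max flow: 9

Flow assignment:
  0 → 1: 9/18
  1 → 2: 8/8
  1 → 7: 1/8
  2 → 3: 8/15
  3 → 4: 8/9
  4 → 5: 8/16
  5 → 6: 8/10
  6 → 7: 6/19
  6 → 11: 2/16
  7 → 8: 7/15
  8 → 9: 7/7
  9 → 10: 7/8
  10 → 11: 7/12
  11 → 12: 9/9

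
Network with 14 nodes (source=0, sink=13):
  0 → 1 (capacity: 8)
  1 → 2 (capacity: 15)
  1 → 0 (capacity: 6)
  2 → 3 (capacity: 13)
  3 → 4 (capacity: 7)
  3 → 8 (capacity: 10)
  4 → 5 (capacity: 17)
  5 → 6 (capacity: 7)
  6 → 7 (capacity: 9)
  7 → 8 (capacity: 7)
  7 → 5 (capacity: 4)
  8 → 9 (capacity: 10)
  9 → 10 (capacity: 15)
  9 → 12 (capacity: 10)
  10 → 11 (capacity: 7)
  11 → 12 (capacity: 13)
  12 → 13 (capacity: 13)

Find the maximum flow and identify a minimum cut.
Max flow = 8, Min cut edges: (0,1)

Maximum flow: 8
Minimum cut: (0,1)
Partition: S = [0], T = [1, 2, 3, 4, 5, 6, 7, 8, 9, 10, 11, 12, 13]

Max-flow min-cut theorem verified: both equal 8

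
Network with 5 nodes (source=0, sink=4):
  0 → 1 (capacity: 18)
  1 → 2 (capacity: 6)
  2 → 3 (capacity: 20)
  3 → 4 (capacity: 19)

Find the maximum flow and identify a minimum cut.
Max flow = 6, Min cut edges: (1,2)

Maximum flow: 6
Minimum cut: (1,2)
Partition: S = [0, 1], T = [2, 3, 4]

Max-flow min-cut theorem verified: both equal 6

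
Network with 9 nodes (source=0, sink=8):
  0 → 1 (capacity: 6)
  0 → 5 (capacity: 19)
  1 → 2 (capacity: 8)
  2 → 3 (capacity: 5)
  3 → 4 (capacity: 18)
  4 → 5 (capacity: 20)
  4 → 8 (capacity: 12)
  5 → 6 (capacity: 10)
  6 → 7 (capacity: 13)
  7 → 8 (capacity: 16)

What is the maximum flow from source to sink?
Maximum flow = 15

Max flow: 15

Flow assignment:
  0 → 1: 5/6
  0 → 5: 10/19
  1 → 2: 5/8
  2 → 3: 5/5
  3 → 4: 5/18
  4 → 8: 5/12
  5 → 6: 10/10
  6 → 7: 10/13
  7 → 8: 10/16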